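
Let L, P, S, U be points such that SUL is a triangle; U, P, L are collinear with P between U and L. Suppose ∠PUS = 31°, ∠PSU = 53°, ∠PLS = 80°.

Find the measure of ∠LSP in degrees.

∠LSP = 16°

1. ∠SPU = 96°  [△SUP]
2. ∠LPS = 84°  [linear pair at P on UL]
3. ∠LSP = 16°  [△SPL]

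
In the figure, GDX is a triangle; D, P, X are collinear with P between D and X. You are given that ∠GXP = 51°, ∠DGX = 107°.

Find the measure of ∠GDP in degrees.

∠GDP = 22°

1. ∠DXG = 51°  [P on ray XD]
2. ∠GDX = 22°  [△GDX]
3. ∠GDP = 22°  [P on ray DX]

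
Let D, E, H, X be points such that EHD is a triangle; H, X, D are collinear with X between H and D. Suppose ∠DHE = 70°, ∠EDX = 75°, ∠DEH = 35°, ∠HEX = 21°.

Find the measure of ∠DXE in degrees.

∠DXE = 91°

1. ∠EHX = 70°  [X on ray HD]
2. ∠EXH = 89°  [△EHX]
3. ∠DXE = 91°  [linear pair at X on HD]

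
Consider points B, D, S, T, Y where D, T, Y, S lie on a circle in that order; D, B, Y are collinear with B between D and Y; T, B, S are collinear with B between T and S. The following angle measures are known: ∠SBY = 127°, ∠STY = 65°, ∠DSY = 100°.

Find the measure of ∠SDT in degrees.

1. ∠DBS = 53°  [linear pair at B on DY]
2. ∠SDY = 65°  [same arc YS]
3. ∠DYS = 15°  [△DYS]
4. ∠DST = 62°  [△DBS]
5. ∠DTS = 15°  [same arc DS]
6. ∠SDT = 103°  [△DTS]

∠SDT = 103°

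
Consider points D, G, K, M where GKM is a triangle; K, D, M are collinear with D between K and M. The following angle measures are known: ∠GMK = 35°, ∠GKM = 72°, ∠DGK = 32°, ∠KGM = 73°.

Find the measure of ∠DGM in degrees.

∠DGM = 41°

1. ∠DMG = 35°  [D on ray MK]
2. ∠DKG = 72°  [D on ray KM]
3. ∠GDK = 76°  [△GKD]
4. ∠GDM = 104°  [linear pair at D on KM]
5. ∠DGM = 41°  [△GDM]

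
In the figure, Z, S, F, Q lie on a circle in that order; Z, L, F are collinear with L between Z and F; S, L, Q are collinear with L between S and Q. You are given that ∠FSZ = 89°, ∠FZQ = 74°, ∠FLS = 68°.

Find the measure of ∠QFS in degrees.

1. ∠FQZ = 91°  [cyclic ZSFQ, opposite ∠S+∠Q]
2. ∠QFZ = 15°  [△ZFQ]
3. ∠QLZ = 68°  [vertical angles at L]
4. ∠QSZ = 15°  [same arc ZQ]
5. ∠SQZ = 38°  [△ZLQ]
6. ∠QZS = 127°  [△ZSQ]
7. ∠QFS = 53°  [cyclic ZSFQ, opposite ∠Z+∠F]

∠QFS = 53°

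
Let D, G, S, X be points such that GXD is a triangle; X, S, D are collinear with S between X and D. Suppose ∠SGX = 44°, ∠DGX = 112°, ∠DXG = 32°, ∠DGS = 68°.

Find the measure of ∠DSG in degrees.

∠DSG = 76°

1. ∠GDX = 36°  [△GXD]
2. ∠GDS = 36°  [S on ray DX]
3. ∠DSG = 76°  [△GSD]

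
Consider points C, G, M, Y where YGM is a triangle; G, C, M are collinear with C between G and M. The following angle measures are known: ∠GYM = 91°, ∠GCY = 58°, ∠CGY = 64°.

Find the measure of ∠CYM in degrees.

∠CYM = 33°

1. ∠MCY = 122°  [linear pair at C on GM]
2. ∠MGY = 64°  [C on ray GM]
3. ∠GMY = 25°  [△YGM]
4. ∠CMY = 25°  [C on ray MG]
5. ∠CYM = 33°  [△YCM]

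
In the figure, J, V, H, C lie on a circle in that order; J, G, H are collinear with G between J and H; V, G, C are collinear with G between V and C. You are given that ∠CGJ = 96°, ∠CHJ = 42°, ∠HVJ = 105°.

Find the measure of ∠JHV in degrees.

∠JHV = 21°

1. ∠HGV = 96°  [vertical angles at G]
2. ∠CVJ = 42°  [same arc JC]
3. ∠JGV = 84°  [linear pair at G on JH]
4. ∠HJV = 54°  [△JGV]
5. ∠JHV = 21°  [△JVH]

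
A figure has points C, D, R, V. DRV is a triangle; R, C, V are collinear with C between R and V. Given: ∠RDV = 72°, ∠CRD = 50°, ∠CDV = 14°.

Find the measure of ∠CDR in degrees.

∠CDR = 58°

1. ∠DRV = 50°  [C on ray RV]
2. ∠DVR = 58°  [△DRV]
3. ∠CVD = 58°  [C on ray VR]
4. ∠DCV = 108°  [△DCV]
5. ∠DCR = 72°  [linear pair at C on RV]
6. ∠CDR = 58°  [△DRC]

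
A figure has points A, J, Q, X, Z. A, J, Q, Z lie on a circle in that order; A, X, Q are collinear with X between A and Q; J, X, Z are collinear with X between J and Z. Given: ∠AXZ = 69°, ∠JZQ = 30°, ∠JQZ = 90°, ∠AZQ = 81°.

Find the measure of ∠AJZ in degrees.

1. ∠JXQ = 69°  [vertical angles at X]
2. ∠JAQ = 30°  [same arc JQ]
3. ∠AXJ = 111°  [linear pair at X on AQ]
4. ∠AJZ = 39°  [△AXJ]

∠AJZ = 39°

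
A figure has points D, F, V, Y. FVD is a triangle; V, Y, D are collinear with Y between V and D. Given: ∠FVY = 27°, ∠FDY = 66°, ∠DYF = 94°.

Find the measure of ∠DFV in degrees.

∠DFV = 87°

1. ∠DVF = 27°  [Y on ray VD]
2. ∠FDV = 66°  [Y on ray DV]
3. ∠DFV = 87°  [△FVD]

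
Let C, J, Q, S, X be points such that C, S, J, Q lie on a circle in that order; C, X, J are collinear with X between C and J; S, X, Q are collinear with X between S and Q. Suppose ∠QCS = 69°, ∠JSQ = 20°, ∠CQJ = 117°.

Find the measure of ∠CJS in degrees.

∠CJS = 68°

1. ∠QJS = 111°  [cyclic CSJQ, opposite ∠C+∠J]
2. ∠JQS = 49°  [△SJQ]
3. ∠CSJ = 63°  [cyclic CSJQ, opposite ∠S+∠Q]
4. ∠JCS = 49°  [same arc SJ]
5. ∠CJS = 68°  [△CSJ]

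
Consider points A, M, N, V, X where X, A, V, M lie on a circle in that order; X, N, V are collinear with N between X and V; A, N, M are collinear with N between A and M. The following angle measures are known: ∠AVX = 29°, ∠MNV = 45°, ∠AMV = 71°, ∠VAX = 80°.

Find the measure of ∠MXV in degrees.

∠MXV = 16°

1. ∠AMX = 29°  [same arc XA]
2. ∠MNX = 135°  [linear pair at N on XV]
3. ∠MXV = 16°  [△XNM]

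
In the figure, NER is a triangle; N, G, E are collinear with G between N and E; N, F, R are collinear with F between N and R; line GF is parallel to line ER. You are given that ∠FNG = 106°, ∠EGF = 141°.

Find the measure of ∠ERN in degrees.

∠ERN = 35°

1. ∠FGN = 39°  [linear pair at G on NE]
2. ∠GFN = 35°  [△NGF]
3. ∠ERN = 35°  [GF∥ER, corresponding at F]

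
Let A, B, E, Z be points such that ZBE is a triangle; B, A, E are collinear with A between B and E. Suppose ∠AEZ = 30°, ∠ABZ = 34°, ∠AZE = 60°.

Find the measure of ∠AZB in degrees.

1. ∠EAZ = 90°  [△ZAE]
2. ∠BAZ = 90°  [linear pair at A on BE]
3. ∠AZB = 56°  [△ZBA]

∠AZB = 56°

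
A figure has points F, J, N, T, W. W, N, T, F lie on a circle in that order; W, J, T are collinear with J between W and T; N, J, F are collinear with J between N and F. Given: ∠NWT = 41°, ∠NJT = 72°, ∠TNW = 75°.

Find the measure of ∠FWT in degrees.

1. ∠NTW = 64°  [△WNT]
2. ∠FJW = 72°  [vertical angles at J]
3. ∠NFW = 64°  [same arc WN]
4. ∠FWT = 44°  [△WJF]

∠FWT = 44°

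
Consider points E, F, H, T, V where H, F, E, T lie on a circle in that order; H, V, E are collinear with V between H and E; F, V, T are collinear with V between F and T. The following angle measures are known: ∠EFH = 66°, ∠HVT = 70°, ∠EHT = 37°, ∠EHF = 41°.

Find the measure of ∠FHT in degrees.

1. ∠EFT = 37°  [same arc ET]
2. ∠ETF = 41°  [same arc FE]
3. ∠FET = 102°  [△FET]
4. ∠FHT = 78°  [cyclic HFET, opposite ∠H+∠E]

∠FHT = 78°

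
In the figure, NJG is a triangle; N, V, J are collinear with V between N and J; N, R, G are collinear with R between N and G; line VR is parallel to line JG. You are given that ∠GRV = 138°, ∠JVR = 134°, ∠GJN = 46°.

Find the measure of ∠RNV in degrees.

1. ∠NRV = 42°  [linear pair at R on NG]
2. ∠NVR = 46°  [linear pair at V on NJ]
3. ∠RNV = 92°  [△NVR]

∠RNV = 92°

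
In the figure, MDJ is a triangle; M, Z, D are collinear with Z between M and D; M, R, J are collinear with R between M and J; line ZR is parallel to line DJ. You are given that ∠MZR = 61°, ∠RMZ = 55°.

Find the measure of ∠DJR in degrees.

1. ∠MRZ = 64°  [△MZR]
2. ∠JRZ = 116°  [linear pair at R on MJ]
3. ∠DJR = 64°  [ZR∥DJ, co-interior at J–R]

∠DJR = 64°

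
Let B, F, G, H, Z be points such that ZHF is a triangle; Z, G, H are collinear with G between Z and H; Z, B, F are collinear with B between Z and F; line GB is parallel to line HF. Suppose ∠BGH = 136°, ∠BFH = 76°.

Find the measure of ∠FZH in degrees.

1. ∠BGZ = 44°  [linear pair at G on ZH]
2. ∠HFZ = 76°  [B on ray FZ]
3. ∠FHZ = 44°  [GB∥HF, corresponding at G]
4. ∠FZH = 60°  [△ZHF]

∠FZH = 60°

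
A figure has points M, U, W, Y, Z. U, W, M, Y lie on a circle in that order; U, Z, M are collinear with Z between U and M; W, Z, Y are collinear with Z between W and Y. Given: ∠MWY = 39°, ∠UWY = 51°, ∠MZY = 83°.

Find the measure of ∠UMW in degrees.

∠UMW = 44°

1. ∠MUY = 39°  [same arc MY]
2. ∠UZY = 97°  [linear pair at Z on UM]
3. ∠UYW = 44°  [△UZY]
4. ∠UMW = 44°  [same arc UW]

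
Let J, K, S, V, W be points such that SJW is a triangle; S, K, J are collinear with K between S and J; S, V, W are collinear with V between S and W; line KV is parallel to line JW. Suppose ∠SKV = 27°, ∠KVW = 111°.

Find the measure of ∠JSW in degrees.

1. ∠KVS = 69°  [linear pair at V on SW]
2. ∠KSV = 84°  [△SKV]
3. ∠JSW = 84°  [K on SJ, V on SW]

∠JSW = 84°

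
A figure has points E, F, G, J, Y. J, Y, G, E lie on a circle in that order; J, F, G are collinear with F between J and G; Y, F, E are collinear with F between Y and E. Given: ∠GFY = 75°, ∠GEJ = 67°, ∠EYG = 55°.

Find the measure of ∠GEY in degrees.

∠GEY = 17°

1. ∠EFJ = 75°  [vertical angles at F]
2. ∠EJG = 55°  [same arc GE]
3. ∠EFG = 105°  [linear pair at F on JG]
4. ∠EGJ = 58°  [△JGE]
5. ∠GEY = 17°  [△GFE]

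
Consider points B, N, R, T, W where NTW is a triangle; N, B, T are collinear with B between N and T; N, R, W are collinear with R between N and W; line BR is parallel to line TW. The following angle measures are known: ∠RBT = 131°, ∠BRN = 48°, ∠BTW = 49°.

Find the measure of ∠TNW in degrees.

1. ∠NBR = 49°  [linear pair at B on NT]
2. ∠BNR = 83°  [△NBR]
3. ∠TNW = 83°  [B on NT, R on NW]

∠TNW = 83°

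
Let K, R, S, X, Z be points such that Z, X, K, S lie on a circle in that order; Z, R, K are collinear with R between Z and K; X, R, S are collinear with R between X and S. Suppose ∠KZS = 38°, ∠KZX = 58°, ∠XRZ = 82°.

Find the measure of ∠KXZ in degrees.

1. ∠KXS = 38°  [same arc KS]
2. ∠KRX = 98°  [linear pair at R on ZK]
3. ∠XKZ = 44°  [△XRK]
4. ∠KXZ = 78°  [△ZXK]

∠KXZ = 78°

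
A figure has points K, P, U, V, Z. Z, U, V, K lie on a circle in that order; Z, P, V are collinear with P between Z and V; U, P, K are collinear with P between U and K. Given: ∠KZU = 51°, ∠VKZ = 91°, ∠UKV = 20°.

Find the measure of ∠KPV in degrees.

1. ∠KVU = 129°  [cyclic ZUVK, opposite ∠Z+∠V]
2. ∠KUV = 31°  [△UVK]
3. ∠KZV = 31°  [same arc VK]
4. ∠KVZ = 58°  [△ZVK]
5. ∠KPV = 102°  [△VPK]

∠KPV = 102°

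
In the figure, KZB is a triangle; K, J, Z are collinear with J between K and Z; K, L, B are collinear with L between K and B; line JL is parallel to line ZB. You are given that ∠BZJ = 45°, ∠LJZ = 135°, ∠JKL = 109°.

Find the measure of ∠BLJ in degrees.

1. ∠KJL = 45°  [linear pair at J on KZ]
2. ∠JLK = 26°  [△KJL]
3. ∠BLJ = 154°  [linear pair at L on KB]

∠BLJ = 154°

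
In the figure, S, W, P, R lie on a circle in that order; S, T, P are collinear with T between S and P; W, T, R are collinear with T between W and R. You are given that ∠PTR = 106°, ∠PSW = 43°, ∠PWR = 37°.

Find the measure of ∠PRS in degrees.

1. ∠PRW = 43°  [same arc WP]
2. ∠PSR = 37°  [same arc PR]
3. ∠RPS = 31°  [△PTR]
4. ∠PRS = 112°  [△SPR]

∠PRS = 112°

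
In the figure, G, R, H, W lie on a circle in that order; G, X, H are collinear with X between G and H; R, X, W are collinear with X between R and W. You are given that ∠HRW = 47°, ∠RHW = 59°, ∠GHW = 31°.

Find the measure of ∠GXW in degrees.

1. ∠HWR = 74°  [△RHW]
2. ∠HXW = 75°  [△HXW]
3. ∠GXW = 105°  [linear pair at X on GH]

∠GXW = 105°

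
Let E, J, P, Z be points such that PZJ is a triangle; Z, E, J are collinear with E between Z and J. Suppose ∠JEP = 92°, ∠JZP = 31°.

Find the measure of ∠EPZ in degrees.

∠EPZ = 61°

1. ∠PEZ = 88°  [linear pair at E on ZJ]
2. ∠EZP = 31°  [E on ray ZJ]
3. ∠EPZ = 61°  [△PZE]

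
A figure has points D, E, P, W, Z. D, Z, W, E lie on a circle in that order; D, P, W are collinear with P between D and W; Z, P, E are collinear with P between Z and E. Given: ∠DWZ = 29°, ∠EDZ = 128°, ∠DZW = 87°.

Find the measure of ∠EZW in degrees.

∠EZW = 64°

1. ∠WDZ = 64°  [△DZW]
2. ∠EWZ = 52°  [cyclic DZWE, opposite ∠D+∠W]
3. ∠WEZ = 64°  [same arc ZW]
4. ∠EZW = 64°  [△ZWE]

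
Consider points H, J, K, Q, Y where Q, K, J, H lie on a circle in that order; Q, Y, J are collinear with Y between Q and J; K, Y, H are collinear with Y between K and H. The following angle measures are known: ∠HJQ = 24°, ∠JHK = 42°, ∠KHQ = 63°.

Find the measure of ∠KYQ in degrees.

∠KYQ = 114°

1. ∠HKQ = 24°  [same arc QH]
2. ∠JQK = 42°  [same arc KJ]
3. ∠KYQ = 114°  [△QYK]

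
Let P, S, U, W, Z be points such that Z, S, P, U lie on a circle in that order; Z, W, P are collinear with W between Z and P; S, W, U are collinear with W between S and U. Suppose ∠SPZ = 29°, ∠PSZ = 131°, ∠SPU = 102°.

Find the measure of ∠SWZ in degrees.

1. ∠SUZ = 29°  [same arc ZS]
2. ∠PZS = 20°  [△ZSP]
3. ∠SZU = 78°  [cyclic ZSPU, opposite ∠Z+∠P]
4. ∠USZ = 73°  [△ZSU]
5. ∠SWZ = 87°  [△ZWS]

∠SWZ = 87°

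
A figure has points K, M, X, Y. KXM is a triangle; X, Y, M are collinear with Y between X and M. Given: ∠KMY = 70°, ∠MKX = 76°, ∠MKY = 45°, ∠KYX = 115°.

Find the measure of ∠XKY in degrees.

∠XKY = 31°

1. ∠KMX = 70°  [Y on ray MX]
2. ∠KXM = 34°  [△KXM]
3. ∠KXY = 34°  [Y on ray XM]
4. ∠XKY = 31°  [△KXY]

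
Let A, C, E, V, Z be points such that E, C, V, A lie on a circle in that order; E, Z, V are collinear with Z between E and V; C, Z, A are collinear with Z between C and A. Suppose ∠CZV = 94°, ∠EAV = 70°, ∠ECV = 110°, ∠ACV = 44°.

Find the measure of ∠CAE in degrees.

1. ∠AZE = 94°  [vertical angles at Z]
2. ∠AEV = 44°  [same arc VA]
3. ∠CAE = 42°  [△EZA]

∠CAE = 42°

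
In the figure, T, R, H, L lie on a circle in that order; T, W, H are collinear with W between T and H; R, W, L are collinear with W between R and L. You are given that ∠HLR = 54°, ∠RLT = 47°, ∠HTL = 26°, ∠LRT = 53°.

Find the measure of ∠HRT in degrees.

∠HRT = 79°

1. ∠HTR = 54°  [same arc RH]
2. ∠RHT = 47°  [same arc TR]
3. ∠HRT = 79°  [△TRH]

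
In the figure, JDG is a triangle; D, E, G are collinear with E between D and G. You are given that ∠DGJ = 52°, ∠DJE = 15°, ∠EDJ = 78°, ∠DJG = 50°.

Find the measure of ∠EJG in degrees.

1. ∠EGJ = 52°  [E on ray GD]
2. ∠DEJ = 87°  [△JDE]
3. ∠GEJ = 93°  [linear pair at E on DG]
4. ∠EJG = 35°  [△JEG]

∠EJG = 35°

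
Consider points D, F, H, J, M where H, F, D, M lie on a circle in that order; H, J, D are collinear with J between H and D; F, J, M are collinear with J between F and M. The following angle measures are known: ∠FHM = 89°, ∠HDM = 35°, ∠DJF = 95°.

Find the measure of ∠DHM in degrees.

∠DHM = 29°

1. ∠HFM = 35°  [same arc HM]
2. ∠HJM = 95°  [vertical angles at J]
3. ∠FMH = 56°  [△HFM]
4. ∠DHM = 29°  [△HJM]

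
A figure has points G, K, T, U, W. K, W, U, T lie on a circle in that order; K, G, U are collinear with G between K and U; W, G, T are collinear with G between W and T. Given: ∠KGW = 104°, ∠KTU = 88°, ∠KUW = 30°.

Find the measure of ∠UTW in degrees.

∠UTW = 58°

1. ∠KWU = 92°  [cyclic KWUT, opposite ∠W+∠T]
2. ∠UKW = 58°  [△KWU]
3. ∠UTW = 58°  [same arc WU]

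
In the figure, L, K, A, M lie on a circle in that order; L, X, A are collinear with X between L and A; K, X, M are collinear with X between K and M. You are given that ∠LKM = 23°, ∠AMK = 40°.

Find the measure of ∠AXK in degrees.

∠AXK = 63°

1. ∠ALK = 40°  [same arc KA]
2. ∠KXL = 117°  [△LXK]
3. ∠AXK = 63°  [linear pair at X on LA]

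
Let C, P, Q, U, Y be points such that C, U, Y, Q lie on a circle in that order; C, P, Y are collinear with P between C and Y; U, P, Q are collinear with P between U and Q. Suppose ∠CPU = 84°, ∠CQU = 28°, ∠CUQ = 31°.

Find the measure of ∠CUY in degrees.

∠CUY = 87°

1. ∠UCY = 65°  [△CPU]
2. ∠CYU = 28°  [same arc CU]
3. ∠CUY = 87°  [△CUY]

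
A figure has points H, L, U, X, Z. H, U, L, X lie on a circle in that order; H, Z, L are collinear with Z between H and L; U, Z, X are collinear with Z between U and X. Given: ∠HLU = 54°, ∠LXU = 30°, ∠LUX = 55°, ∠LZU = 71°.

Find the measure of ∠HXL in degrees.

1. ∠LHU = 30°  [same arc UL]
2. ∠HUL = 96°  [△HUL]
3. ∠HXL = 84°  [cyclic HULX, opposite ∠U+∠X]

∠HXL = 84°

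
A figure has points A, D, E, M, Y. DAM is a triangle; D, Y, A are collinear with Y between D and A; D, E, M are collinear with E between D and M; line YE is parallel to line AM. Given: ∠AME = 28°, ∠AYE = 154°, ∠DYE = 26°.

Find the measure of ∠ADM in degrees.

1. ∠AMD = 28°  [E on ray MD]
2. ∠DAM = 26°  [YE∥AM, corresponding at Y]
3. ∠ADM = 126°  [△DAM]

∠ADM = 126°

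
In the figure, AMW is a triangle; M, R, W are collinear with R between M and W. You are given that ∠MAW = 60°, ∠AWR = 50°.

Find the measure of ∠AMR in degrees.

∠AMR = 70°

1. ∠AWM = 50°  [R on ray WM]
2. ∠AMW = 70°  [△AMW]
3. ∠AMR = 70°  [R on ray MW]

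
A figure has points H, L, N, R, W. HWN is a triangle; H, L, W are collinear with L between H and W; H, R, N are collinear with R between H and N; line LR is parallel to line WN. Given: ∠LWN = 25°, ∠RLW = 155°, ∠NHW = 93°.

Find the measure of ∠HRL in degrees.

1. ∠HLR = 25°  [linear pair at L on HW]
2. ∠LHR = 93°  [L on HW, R on HN]
3. ∠HRL = 62°  [△HLR]

∠HRL = 62°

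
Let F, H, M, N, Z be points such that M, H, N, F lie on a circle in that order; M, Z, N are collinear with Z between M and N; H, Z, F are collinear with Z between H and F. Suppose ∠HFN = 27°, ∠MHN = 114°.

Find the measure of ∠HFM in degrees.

1. ∠HMN = 27°  [same arc HN]
2. ∠HNM = 39°  [△MHN]
3. ∠HFM = 39°  [same arc MH]

∠HFM = 39°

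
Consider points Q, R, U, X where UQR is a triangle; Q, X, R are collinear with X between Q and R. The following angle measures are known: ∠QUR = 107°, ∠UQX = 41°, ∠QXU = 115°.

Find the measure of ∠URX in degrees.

1. ∠RQU = 41°  [X on ray QR]
2. ∠QRU = 32°  [△UQR]
3. ∠URX = 32°  [X on ray RQ]

∠URX = 32°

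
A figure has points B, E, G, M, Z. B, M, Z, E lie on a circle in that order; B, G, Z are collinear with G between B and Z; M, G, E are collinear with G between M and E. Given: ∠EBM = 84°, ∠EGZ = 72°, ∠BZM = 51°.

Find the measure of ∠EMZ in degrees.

1. ∠BGM = 72°  [vertical angles at G]
2. ∠MGZ = 108°  [linear pair at G on BZ]
3. ∠EMZ = 21°  [△MGZ]

∠EMZ = 21°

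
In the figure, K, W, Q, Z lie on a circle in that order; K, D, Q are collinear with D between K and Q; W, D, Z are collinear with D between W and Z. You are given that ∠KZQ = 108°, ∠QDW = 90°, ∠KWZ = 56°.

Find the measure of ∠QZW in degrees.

∠QZW = 34°

1. ∠KDZ = 90°  [vertical angles at D]
2. ∠KQZ = 56°  [same arc KZ]
3. ∠QDZ = 90°  [linear pair at D on KQ]
4. ∠QZW = 34°  [△QDZ]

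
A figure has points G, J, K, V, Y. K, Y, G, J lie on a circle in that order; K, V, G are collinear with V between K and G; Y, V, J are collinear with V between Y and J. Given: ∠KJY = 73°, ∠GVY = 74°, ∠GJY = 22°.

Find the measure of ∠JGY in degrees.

1. ∠KGY = 73°  [same arc KY]
2. ∠GYJ = 33°  [△YVG]
3. ∠JGY = 125°  [△YGJ]

∠JGY = 125°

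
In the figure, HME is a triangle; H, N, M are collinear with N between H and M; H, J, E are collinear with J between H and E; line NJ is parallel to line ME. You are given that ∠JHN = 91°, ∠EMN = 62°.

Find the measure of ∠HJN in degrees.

∠HJN = 27°

1. ∠EHM = 91°  [N on HM, J on HE]
2. ∠EMH = 62°  [N on ray MH]
3. ∠HEM = 27°  [△HME]
4. ∠HJN = 27°  [NJ∥ME, corresponding at J]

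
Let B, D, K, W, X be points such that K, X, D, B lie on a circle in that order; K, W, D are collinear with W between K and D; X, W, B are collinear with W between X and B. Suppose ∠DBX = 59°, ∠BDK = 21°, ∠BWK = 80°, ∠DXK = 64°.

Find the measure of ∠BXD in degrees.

1. ∠DKX = 59°  [same arc XD]
2. ∠DWX = 80°  [vertical angles at W]
3. ∠KDX = 57°  [△KXD]
4. ∠BXD = 43°  [△XWD]

∠BXD = 43°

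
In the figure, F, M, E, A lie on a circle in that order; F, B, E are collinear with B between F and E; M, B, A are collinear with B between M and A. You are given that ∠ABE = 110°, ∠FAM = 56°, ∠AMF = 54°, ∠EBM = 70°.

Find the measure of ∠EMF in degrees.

1. ∠FBM = 110°  [vertical angles at B]
2. ∠FEM = 56°  [same arc FM]
3. ∠EFM = 16°  [△FBM]
4. ∠EMF = 108°  [△FME]

∠EMF = 108°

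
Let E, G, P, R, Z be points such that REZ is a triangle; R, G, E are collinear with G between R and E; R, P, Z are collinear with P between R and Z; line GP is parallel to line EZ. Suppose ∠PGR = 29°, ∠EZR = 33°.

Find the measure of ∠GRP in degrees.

1. ∠REZ = 29°  [GP∥EZ, corresponding at G]
2. ∠ERZ = 118°  [△REZ]
3. ∠GRP = 118°  [G on RE, P on RZ]

∠GRP = 118°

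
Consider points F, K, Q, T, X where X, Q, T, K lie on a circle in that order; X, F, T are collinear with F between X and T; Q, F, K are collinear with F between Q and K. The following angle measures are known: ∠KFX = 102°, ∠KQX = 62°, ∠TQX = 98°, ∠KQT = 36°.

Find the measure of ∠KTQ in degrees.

∠KTQ = 104°

1. ∠KFT = 78°  [linear pair at F on XT]
2. ∠KTX = 62°  [same arc XK]
3. ∠QKT = 40°  [△TFK]
4. ∠KTQ = 104°  [△QTK]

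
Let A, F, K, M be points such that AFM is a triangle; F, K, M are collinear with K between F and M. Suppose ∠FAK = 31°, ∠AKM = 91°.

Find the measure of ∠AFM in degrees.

1. ∠AKF = 89°  [linear pair at K on FM]
2. ∠AFK = 60°  [△AFK]
3. ∠AFM = 60°  [K on ray FM]

∠AFM = 60°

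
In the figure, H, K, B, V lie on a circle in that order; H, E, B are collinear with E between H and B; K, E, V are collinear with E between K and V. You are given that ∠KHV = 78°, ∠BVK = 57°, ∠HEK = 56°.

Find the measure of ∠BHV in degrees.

∠BHV = 21°

1. ∠KBV = 102°  [cyclic HKBV, opposite ∠H+∠B]
2. ∠BKV = 21°  [△KBV]
3. ∠BHV = 21°  [same arc BV]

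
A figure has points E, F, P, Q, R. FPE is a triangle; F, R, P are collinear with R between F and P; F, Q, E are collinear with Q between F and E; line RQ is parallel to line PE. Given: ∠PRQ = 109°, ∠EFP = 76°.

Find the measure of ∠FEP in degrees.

1. ∠FRQ = 71°  [linear pair at R on FP]
2. ∠QFR = 76°  [R on FP, Q on FE]
3. ∠FQR = 33°  [△FRQ]
4. ∠FEP = 33°  [RQ∥PE, corresponding at Q]

∠FEP = 33°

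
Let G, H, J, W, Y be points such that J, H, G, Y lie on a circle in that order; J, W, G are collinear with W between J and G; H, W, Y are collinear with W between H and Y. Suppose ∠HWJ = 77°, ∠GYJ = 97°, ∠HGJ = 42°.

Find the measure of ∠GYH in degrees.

1. ∠GHJ = 83°  [cyclic JHGY, opposite ∠H+∠Y]
2. ∠GJH = 55°  [△JHG]
3. ∠GYH = 55°  [same arc HG]

∠GYH = 55°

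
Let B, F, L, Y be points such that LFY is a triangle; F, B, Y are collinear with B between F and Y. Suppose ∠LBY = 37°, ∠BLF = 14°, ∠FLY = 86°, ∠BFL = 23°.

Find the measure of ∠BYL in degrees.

∠BYL = 71°

1. ∠LFY = 23°  [B on ray FY]
2. ∠FYL = 71°  [△LFY]
3. ∠BYL = 71°  [B on ray YF]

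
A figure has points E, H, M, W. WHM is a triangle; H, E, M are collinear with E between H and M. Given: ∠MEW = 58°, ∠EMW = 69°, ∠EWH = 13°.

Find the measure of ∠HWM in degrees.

∠HWM = 66°

1. ∠HEW = 122°  [linear pair at E on HM]
2. ∠HMW = 69°  [E on ray MH]
3. ∠EHW = 45°  [△WHE]
4. ∠MHW = 45°  [E on ray HM]
5. ∠HWM = 66°  [△WHM]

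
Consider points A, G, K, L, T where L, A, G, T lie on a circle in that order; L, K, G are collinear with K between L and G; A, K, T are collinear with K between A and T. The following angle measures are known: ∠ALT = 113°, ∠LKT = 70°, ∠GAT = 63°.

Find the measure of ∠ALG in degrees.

1. ∠AGT = 67°  [cyclic LAGT, opposite ∠L+∠G]
2. ∠ATG = 50°  [△AGT]
3. ∠ALG = 50°  [same arc AG]

∠ALG = 50°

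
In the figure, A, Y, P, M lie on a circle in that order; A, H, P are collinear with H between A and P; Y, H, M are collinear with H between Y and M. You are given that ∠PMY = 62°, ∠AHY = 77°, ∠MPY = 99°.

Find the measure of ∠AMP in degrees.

1. ∠MYP = 19°  [△YPM]
2. ∠MHP = 77°  [vertical angles at H]
3. ∠MAP = 19°  [same arc PM]
4. ∠APM = 41°  [△PHM]
5. ∠AMP = 120°  [△APM]

∠AMP = 120°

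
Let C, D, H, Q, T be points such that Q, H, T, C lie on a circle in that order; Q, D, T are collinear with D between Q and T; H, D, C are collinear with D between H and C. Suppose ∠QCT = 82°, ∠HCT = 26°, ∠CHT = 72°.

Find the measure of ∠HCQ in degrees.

∠HCQ = 56°

1. ∠QHT = 98°  [cyclic QHTC, opposite ∠H+∠C]
2. ∠HQT = 26°  [same arc HT]
3. ∠HTQ = 56°  [△QHT]
4. ∠HCQ = 56°  [same arc QH]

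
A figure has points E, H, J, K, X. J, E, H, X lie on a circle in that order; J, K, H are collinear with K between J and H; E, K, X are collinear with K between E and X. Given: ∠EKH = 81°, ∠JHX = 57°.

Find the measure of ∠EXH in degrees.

∠EXH = 24°

1. ∠JKX = 81°  [vertical angles at K]
2. ∠HKX = 99°  [linear pair at K on JH]
3. ∠EXH = 24°  [△HKX]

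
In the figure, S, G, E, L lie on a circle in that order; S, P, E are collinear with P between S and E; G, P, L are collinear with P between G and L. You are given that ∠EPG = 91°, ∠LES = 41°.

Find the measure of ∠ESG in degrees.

1. ∠GPS = 89°  [linear pair at P on SE]
2. ∠LGS = 41°  [same arc SL]
3. ∠ESG = 50°  [△SPG]

∠ESG = 50°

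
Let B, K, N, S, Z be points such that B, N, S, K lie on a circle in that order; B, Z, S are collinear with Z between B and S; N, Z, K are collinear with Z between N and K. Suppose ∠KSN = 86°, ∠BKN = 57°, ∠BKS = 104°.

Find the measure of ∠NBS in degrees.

∠NBS = 47°

1. ∠BSN = 57°  [same arc BN]
2. ∠BNS = 76°  [cyclic BNSK, opposite ∠N+∠K]
3. ∠NBS = 47°  [△BNS]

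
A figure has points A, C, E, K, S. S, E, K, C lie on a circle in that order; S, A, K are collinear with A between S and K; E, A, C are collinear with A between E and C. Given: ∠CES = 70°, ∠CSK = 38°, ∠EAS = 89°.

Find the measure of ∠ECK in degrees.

∠ECK = 21°

1. ∠CKS = 70°  [same arc SC]
2. ∠CAK = 89°  [vertical angles at A]
3. ∠ECK = 21°  [△KAC]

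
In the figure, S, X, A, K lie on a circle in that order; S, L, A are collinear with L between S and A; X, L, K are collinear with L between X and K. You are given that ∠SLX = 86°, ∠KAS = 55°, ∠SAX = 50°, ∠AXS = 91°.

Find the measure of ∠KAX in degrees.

1. ∠ALK = 86°  [vertical angles at L]
2. ∠ALX = 94°  [linear pair at L on SA]
3. ∠AKX = 39°  [△ALK]
4. ∠AXK = 36°  [△XLA]
5. ∠KAX = 105°  [△XAK]

∠KAX = 105°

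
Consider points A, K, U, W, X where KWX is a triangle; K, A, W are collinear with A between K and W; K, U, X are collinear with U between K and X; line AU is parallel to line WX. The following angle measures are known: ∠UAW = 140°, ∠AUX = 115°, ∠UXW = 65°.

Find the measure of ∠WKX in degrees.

∠WKX = 75°

1. ∠KAU = 40°  [linear pair at A on KW]
2. ∠KXW = 65°  [U on ray XK]
3. ∠KWX = 40°  [AU∥WX, corresponding at A]
4. ∠WKX = 75°  [△KWX]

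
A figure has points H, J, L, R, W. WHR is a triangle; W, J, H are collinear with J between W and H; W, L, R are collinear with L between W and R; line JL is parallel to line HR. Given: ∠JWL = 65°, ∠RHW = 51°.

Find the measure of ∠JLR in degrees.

1. ∠HWR = 65°  [J on WH, L on WR]
2. ∠HRW = 64°  [△WHR]
3. ∠JLW = 64°  [JL∥HR, corresponding at L]
4. ∠JLR = 116°  [linear pair at L on WR]

∠JLR = 116°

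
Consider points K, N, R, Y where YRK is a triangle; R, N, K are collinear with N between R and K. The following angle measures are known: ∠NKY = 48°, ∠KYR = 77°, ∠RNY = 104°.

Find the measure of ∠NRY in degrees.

∠NRY = 55°

1. ∠RKY = 48°  [N on ray KR]
2. ∠KRY = 55°  [△YRK]
3. ∠NRY = 55°  [N on ray RK]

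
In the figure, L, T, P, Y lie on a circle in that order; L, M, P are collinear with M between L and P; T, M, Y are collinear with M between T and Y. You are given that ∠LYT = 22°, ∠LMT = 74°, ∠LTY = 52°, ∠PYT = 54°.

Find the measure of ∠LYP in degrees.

∠LYP = 76°

1. ∠LPT = 22°  [same arc LT]
2. ∠PLT = 54°  [△LMT]
3. ∠LTP = 104°  [△LTP]
4. ∠LYP = 76°  [cyclic LTPY, opposite ∠T+∠Y]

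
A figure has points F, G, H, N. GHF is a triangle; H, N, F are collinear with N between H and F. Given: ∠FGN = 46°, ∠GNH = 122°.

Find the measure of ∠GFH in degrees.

∠GFH = 76°

1. ∠FNG = 58°  [linear pair at N on HF]
2. ∠GFN = 76°  [△GNF]
3. ∠GFH = 76°  [N on ray FH]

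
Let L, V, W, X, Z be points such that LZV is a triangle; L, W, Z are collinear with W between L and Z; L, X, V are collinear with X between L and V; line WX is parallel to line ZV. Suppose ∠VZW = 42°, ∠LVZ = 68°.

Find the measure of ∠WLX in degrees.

∠WLX = 70°

1. ∠LZV = 42°  [W on ray ZL]
2. ∠VLZ = 70°  [△LZV]
3. ∠WLX = 70°  [W on LZ, X on LV]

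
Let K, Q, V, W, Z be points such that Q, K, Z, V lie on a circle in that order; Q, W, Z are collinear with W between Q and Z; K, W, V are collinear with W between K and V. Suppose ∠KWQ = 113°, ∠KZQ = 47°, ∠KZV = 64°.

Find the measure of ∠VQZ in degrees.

1. ∠VWZ = 113°  [vertical angles at W]
2. ∠KVQ = 47°  [same arc QK]
3. ∠QWV = 67°  [linear pair at W on QZ]
4. ∠VQZ = 66°  [△QWV]

∠VQZ = 66°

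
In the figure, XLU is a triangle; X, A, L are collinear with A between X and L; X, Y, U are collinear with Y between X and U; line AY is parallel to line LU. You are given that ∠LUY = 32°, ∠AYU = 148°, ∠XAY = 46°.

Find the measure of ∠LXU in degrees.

∠LXU = 102°

1. ∠LUX = 32°  [Y on ray UX]
2. ∠ULX = 46°  [AY∥LU, corresponding at A]
3. ∠LXU = 102°  [△XLU]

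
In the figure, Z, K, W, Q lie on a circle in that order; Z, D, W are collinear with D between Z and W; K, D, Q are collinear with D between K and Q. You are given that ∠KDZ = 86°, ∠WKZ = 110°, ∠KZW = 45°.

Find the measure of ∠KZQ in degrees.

1. ∠QKZ = 49°  [△ZDK]
2. ∠KWZ = 25°  [△ZKW]
3. ∠KQZ = 25°  [same arc ZK]
4. ∠KZQ = 106°  [△ZKQ]

∠KZQ = 106°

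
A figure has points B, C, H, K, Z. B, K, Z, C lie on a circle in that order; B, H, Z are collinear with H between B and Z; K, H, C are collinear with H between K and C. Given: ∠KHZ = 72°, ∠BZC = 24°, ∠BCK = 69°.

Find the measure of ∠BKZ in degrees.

1. ∠BHK = 108°  [linear pair at H on BZ]
2. ∠BKC = 24°  [same arc BC]
3. ∠BZK = 69°  [same arc BK]
4. ∠KBZ = 48°  [△BHK]
5. ∠BKZ = 63°  [△BKZ]

∠BKZ = 63°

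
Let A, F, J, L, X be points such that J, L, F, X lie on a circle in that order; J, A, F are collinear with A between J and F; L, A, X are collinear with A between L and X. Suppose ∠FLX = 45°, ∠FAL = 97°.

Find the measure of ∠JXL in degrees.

∠JXL = 38°

1. ∠FJX = 45°  [same arc FX]
2. ∠JAX = 97°  [vertical angles at A]
3. ∠JXL = 38°  [△JAX]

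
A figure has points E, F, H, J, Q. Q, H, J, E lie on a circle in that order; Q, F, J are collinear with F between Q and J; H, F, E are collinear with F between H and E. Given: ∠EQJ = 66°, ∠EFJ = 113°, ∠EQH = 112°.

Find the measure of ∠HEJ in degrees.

1. ∠EHJ = 66°  [same arc JE]
2. ∠EJH = 68°  [cyclic QHJE, opposite ∠Q+∠J]
3. ∠HEJ = 46°  [△HJE]

∠HEJ = 46°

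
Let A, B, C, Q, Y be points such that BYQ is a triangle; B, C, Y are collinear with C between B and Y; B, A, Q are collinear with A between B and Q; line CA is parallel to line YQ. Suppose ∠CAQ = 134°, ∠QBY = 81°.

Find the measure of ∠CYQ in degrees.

1. ∠BAC = 46°  [linear pair at A on BQ]
2. ∠ABC = 81°  [C on BY, A on BQ]
3. ∠ACB = 53°  [△BCA]
4. ∠ACY = 127°  [linear pair at C on BY]
5. ∠CYQ = 53°  [CA∥YQ, co-interior at Y–C]

∠CYQ = 53°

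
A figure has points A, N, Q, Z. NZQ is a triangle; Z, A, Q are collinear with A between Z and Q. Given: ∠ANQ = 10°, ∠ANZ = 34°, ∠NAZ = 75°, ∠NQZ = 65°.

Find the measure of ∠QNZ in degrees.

∠QNZ = 44°

1. ∠AZN = 71°  [△NZA]
2. ∠NZQ = 71°  [A on ray ZQ]
3. ∠QNZ = 44°  [△NZQ]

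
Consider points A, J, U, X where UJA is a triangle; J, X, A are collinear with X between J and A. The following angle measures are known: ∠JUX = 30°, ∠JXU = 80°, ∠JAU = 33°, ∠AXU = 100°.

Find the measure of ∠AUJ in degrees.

1. ∠UJX = 70°  [△UJX]
2. ∠AJU = 70°  [X on ray JA]
3. ∠AUJ = 77°  [△UJA]

∠AUJ = 77°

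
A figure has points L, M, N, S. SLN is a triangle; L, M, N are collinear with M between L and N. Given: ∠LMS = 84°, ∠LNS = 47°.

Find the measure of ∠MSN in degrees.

1. ∠NMS = 96°  [linear pair at M on LN]
2. ∠MNS = 47°  [M on ray NL]
3. ∠MSN = 37°  [△SMN]

∠MSN = 37°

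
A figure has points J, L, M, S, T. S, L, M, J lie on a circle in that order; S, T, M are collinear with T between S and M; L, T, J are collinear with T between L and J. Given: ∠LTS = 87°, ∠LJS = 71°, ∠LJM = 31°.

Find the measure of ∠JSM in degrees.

∠JSM = 16°

1. ∠JTM = 87°  [vertical angles at T]
2. ∠JTS = 93°  [linear pair at T on SM]
3. ∠JSM = 16°  [△STJ]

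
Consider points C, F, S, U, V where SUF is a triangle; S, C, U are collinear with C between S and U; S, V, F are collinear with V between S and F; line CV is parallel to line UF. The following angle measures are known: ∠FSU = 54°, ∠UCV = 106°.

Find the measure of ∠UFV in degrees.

1. ∠CSV = 54°  [C on SU, V on SF]
2. ∠SCV = 74°  [linear pair at C on SU]
3. ∠CVS = 52°  [△SCV]
4. ∠CVF = 128°  [linear pair at V on SF]
5. ∠UFV = 52°  [CV∥UF, co-interior at F–V]

∠UFV = 52°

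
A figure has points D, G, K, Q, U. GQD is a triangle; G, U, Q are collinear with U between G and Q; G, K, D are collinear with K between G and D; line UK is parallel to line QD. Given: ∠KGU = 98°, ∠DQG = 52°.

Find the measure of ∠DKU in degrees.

1. ∠DGQ = 98°  [U on GQ, K on GD]
2. ∠GDQ = 30°  [△GQD]
3. ∠GKU = 30°  [UK∥QD, corresponding at K]
4. ∠DKU = 150°  [linear pair at K on GD]

∠DKU = 150°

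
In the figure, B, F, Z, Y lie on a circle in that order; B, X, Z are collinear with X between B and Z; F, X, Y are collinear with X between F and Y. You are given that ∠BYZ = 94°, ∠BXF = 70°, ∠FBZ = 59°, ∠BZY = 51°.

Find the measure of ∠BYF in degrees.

∠BYF = 35°

1. ∠BFZ = 86°  [cyclic BFZY, opposite ∠F+∠Y]
2. ∠BZF = 35°  [△BFZ]
3. ∠BYF = 35°  [same arc BF]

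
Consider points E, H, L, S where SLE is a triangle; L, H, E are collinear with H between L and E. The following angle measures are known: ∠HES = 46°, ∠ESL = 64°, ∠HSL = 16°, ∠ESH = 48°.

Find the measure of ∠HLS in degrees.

∠HLS = 70°

1. ∠LES = 46°  [H on ray EL]
2. ∠ELS = 70°  [△SLE]
3. ∠HLS = 70°  [H on ray LE]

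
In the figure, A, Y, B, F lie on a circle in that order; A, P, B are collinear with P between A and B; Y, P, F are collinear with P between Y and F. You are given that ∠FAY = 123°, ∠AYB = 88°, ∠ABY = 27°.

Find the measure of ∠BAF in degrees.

∠BAF = 58°

1. ∠FBY = 57°  [cyclic AYBF, opposite ∠A+∠B]
2. ∠BAY = 65°  [△AYB]
3. ∠BFY = 65°  [same arc YB]
4. ∠BYF = 58°  [△YBF]
5. ∠BAF = 58°  [same arc BF]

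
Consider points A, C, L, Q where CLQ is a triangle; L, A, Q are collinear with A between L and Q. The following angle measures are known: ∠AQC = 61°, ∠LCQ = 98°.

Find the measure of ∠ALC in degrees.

1. ∠CQL = 61°  [A on ray QL]
2. ∠CLQ = 21°  [△CLQ]
3. ∠ALC = 21°  [A on ray LQ]

∠ALC = 21°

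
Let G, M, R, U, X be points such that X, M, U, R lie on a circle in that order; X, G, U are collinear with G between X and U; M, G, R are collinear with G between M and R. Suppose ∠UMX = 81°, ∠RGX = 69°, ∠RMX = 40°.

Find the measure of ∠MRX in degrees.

∠MRX = 70°

1. ∠URX = 99°  [cyclic XMUR, opposite ∠M+∠R]
2. ∠RUX = 40°  [same arc XR]
3. ∠RXU = 41°  [△XUR]
4. ∠MRX = 70°  [△XGR]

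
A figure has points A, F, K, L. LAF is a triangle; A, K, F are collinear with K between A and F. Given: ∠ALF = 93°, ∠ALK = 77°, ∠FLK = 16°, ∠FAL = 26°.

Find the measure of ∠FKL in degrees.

∠FKL = 103°

1. ∠AFL = 61°  [△LAF]
2. ∠KFL = 61°  [K on ray FA]
3. ∠FKL = 103°  [△LKF]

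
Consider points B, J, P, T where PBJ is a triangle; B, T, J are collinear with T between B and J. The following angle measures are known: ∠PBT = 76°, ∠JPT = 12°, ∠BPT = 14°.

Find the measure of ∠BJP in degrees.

∠BJP = 78°

1. ∠BTP = 90°  [△PBT]
2. ∠JTP = 90°  [linear pair at T on BJ]
3. ∠PJT = 78°  [△PTJ]
4. ∠BJP = 78°  [T on ray JB]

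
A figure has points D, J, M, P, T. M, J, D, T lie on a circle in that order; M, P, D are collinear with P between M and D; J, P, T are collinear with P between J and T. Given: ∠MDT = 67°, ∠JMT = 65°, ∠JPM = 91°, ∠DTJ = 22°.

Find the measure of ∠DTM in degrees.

∠DTM = 70°

1. ∠MJT = 67°  [same arc MT]
2. ∠DPT = 91°  [△DPT]
3. ∠JTM = 48°  [△MJT]
4. ∠MPT = 89°  [linear pair at P on MD]
5. ∠DMT = 43°  [△MPT]
6. ∠DTM = 70°  [△MDT]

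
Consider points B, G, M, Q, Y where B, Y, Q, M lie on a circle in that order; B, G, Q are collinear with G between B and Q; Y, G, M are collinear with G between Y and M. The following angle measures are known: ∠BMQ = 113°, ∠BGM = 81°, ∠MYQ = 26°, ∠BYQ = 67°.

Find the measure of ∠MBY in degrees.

∠MBY = 66°

1. ∠QGY = 81°  [vertical angles at G]
2. ∠MBQ = 26°  [same arc QM]
3. ∠BQY = 73°  [△YGQ]
4. ∠QBY = 40°  [△BYQ]
5. ∠BGY = 99°  [linear pair at G on BQ]
6. ∠BMY = 73°  [△BGM]
7. ∠BYM = 41°  [△BGY]
8. ∠MBY = 66°  [△BYM]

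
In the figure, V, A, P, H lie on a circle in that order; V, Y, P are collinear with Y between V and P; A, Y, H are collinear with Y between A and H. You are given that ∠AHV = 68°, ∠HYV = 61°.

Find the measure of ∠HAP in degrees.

1. ∠APV = 68°  [same arc VA]
2. ∠AYP = 61°  [vertical angles at Y]
3. ∠HAP = 51°  [△AYP]

∠HAP = 51°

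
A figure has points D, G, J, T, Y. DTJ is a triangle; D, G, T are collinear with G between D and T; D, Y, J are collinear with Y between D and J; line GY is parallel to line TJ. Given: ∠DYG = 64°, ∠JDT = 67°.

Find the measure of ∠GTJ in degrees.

1. ∠DJT = 64°  [GY∥TJ, corresponding at Y]
2. ∠DTJ = 49°  [△DTJ]
3. ∠GTJ = 49°  [G on ray TD]

∠GTJ = 49°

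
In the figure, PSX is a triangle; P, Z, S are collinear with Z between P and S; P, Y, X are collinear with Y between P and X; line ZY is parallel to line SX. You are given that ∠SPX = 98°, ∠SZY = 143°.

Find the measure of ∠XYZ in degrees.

1. ∠YPZ = 98°  [Z on PS, Y on PX]
2. ∠PZY = 37°  [linear pair at Z on PS]
3. ∠PYZ = 45°  [△PZY]
4. ∠XYZ = 135°  [linear pair at Y on PX]

∠XYZ = 135°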